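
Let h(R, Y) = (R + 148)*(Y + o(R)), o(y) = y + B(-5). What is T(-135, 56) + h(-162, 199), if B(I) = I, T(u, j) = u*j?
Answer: -8008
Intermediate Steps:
T(u, j) = j*u
o(y) = -5 + y (o(y) = y - 5 = -5 + y)
h(R, Y) = (148 + R)*(-5 + R + Y) (h(R, Y) = (R + 148)*(Y + (-5 + R)) = (148 + R)*(-5 + R + Y))
T(-135, 56) + h(-162, 199) = 56*(-135) + (-740 + (-162)**2 + 143*(-162) + 148*199 - 162*199) = -7560 + (-740 + 26244 - 23166 + 29452 - 32238) = -7560 - 448 = -8008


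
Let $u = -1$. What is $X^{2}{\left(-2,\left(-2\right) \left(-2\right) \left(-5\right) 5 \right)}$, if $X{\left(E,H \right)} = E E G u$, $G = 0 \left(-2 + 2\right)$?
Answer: $0$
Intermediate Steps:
$G = 0$ ($G = 0 \cdot 0 = 0$)
$X{\left(E,H \right)} = 0$ ($X{\left(E,H \right)} = E E 0 \left(-1\right) = E^{2} \cdot 0 \left(-1\right) = 0 \left(-1\right) = 0$)
$X^{2}{\left(-2,\left(-2\right) \left(-2\right) \left(-5\right) 5 \right)} = 0^{2} = 0$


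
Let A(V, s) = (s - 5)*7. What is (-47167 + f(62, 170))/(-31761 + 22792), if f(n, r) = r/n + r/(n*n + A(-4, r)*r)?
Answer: 146351020289/27830869783 ≈ 5.2586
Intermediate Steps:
A(V, s) = -35 + 7*s (A(V, s) = (-5 + s)*7 = -35 + 7*s)
f(n, r) = r/n + r/(n² + r*(-35 + 7*r)) (f(n, r) = r/n + r/(n*n + (-35 + 7*r)*r) = r/n + r/(n² + r*(-35 + 7*r)))
(-47167 + f(62, 170))/(-31761 + 22792) = (-47167 + 170*(62 + 62² + 7*170*(-5 + 170))/(62*(62² + 7*170*(-5 + 170))))/(-31761 + 22792) = (-47167 + 170*(1/62)*(62 + 3844 + 7*170*165)/(3844 + 7*170*165))/(-8969) = (-47167 + 170*(1/62)*(62 + 3844 + 196350)/(3844 + 196350))*(-1/8969) = (-47167 + 170*(1/62)*200256/200194)*(-1/8969) = (-47167 + 170*(1/62)*(1/200194)*200256)*(-1/8969) = (-47167 + 8510880/3103007)*(-1/8969) = -146351020289/3103007*(-1/8969) = 146351020289/27830869783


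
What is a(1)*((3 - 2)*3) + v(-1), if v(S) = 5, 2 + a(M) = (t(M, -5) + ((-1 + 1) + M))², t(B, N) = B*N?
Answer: 47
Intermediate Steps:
a(M) = -2 + 16*M² (a(M) = -2 + (M*(-5) + ((-1 + 1) + M))² = -2 + (-5*M + (0 + M))² = -2 + (-5*M + M)² = -2 + (-4*M)² = -2 + 16*M²)
a(1)*((3 - 2)*3) + v(-1) = (-2 + 16*1²)*((3 - 2)*3) + 5 = (-2 + 16*1)*(1*3) + 5 = (-2 + 16)*3 + 5 = 14*3 + 5 = 42 + 5 = 47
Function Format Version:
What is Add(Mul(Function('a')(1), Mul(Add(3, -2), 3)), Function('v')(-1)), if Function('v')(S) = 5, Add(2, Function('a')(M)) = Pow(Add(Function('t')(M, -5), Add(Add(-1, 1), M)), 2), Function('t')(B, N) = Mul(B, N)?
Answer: 47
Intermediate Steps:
Function('a')(M) = Add(-2, Mul(16, Pow(M, 2))) (Function('a')(M) = Add(-2, Pow(Add(Mul(M, -5), Add(Add(-1, 1), M)), 2)) = Add(-2, Pow(Add(Mul(-5, M), Add(0, M)), 2)) = Add(-2, Pow(Add(Mul(-5, M), M), 2)) = Add(-2, Pow(Mul(-4, M), 2)) = Add(-2, Mul(16, Pow(M, 2))))
Add(Mul(Function('a')(1), Mul(Add(3, -2), 3)), Function('v')(-1)) = Add(Mul(Add(-2, Mul(16, Pow(1, 2))), Mul(Add(3, -2), 3)), 5) = Add(Mul(Add(-2, Mul(16, 1)), Mul(1, 3)), 5) = Add(Mul(Add(-2, 16), 3), 5) = Add(Mul(14, 3), 5) = Add(42, 5) = 47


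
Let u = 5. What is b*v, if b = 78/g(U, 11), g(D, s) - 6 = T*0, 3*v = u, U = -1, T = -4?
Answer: 65/3 ≈ 21.667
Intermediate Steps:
v = 5/3 (v = (1/3)*5 = 5/3 ≈ 1.6667)
g(D, s) = 6 (g(D, s) = 6 - 4*0 = 6 + 0 = 6)
b = 13 (b = 78/6 = 78*(1/6) = 13)
b*v = 13*(5/3) = 65/3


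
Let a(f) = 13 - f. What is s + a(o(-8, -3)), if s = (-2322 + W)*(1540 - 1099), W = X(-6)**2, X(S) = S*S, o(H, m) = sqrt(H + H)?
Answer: -452453 - 4*I ≈ -4.5245e+5 - 4.0*I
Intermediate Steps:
o(H, m) = sqrt(2)*sqrt(H) (o(H, m) = sqrt(2*H) = sqrt(2)*sqrt(H))
X(S) = S**2
W = 1296 (W = ((-6)**2)**2 = 36**2 = 1296)
s = -452466 (s = (-2322 + 1296)*(1540 - 1099) = -1026*441 = -452466)
s + a(o(-8, -3)) = -452466 + (13 - sqrt(2)*sqrt(-8)) = -452466 + (13 - sqrt(2)*2*I*sqrt(2)) = -452466 + (13 - 4*I) = -452453 - 4*I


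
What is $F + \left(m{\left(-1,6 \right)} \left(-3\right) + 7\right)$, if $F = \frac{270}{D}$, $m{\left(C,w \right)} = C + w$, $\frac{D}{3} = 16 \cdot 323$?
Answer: $- \frac{20627}{2584} \approx -7.9826$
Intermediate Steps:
$D = 15504$ ($D = 3 \cdot 16 \cdot 323 = 3 \cdot 5168 = 15504$)
$F = \frac{45}{2584}$ ($F = \frac{270}{15504} = 270 \cdot \frac{1}{15504} = \frac{45}{2584} \approx 0.017415$)
$F + \left(m{\left(-1,6 \right)} \left(-3\right) + 7\right) = \frac{45}{2584} + \left(\left(-1 + 6\right) \left(-3\right) + 7\right) = \frac{45}{2584} + \left(5 \left(-3\right) + 7\right) = \frac{45}{2584} + \left(-15 + 7\right) = \frac{45}{2584} - 8 = - \frac{20627}{2584}$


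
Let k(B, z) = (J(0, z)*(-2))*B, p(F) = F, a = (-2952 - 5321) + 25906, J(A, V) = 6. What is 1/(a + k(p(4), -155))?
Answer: 1/17585 ≈ 5.6867e-5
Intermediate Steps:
a = 17633 (a = -8273 + 25906 = 17633)
k(B, z) = -12*B (k(B, z) = (6*(-2))*B = -12*B)
1/(a + k(p(4), -155)) = 1/(17633 - 12*4) = 1/(17633 - 48) = 1/17585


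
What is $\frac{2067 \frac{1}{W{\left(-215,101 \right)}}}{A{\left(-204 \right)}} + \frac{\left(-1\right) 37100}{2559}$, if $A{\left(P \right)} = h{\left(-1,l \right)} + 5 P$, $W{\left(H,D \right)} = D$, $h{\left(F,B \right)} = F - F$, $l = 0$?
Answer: $- \frac{1275777151}{87876060} \approx -14.518$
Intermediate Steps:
$h{\left(F,B \right)} = 0$
$A{\left(P \right)} = 5 P$ ($A{\left(P \right)} = 0 + 5 P = 5 P$)
$\frac{2067 \frac{1}{W{\left(-215,101 \right)}}}{A{\left(-204 \right)}} + \frac{\left(-1\right) 37100}{2559} = \frac{2067 \cdot \frac{1}{101}}{5 \left(-204\right)} + \frac{\left(-1\right) 37100}{2559} = \frac{2067 \cdot \frac{1}{101}}{-1020} - \frac{37100}{2559} = \frac{2067}{101} \left(- \frac{1}{1020}\right) - \frac{37100}{2559} = - \frac{689}{34340} - \frac{37100}{2559} = - \frac{1275777151}{87876060}$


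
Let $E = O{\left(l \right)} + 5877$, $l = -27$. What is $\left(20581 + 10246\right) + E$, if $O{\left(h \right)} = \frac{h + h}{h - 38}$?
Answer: $\frac{2385814}{65} \approx 36705.0$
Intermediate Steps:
$O{\left(h \right)} = \frac{2 h}{-38 + h}$
$E = \frac{382059}{65}$ ($E = 2 \left(-27\right) \frac{1}{-38 - 27} + 5877 = 2 \left(-27\right) \frac{1}{-65} + 5877 = 2 \left(-27\right) \left(- \frac{1}{65}\right) + 5877 = \frac{54}{65} + 5877 = \frac{382059}{65} \approx 5877.8$)
$\left(20581 + 10246\right) + E = \left(20581 + 10246\right) + \frac{382059}{65} = 30827 + \frac{382059}{65} = \frac{2385814}{65}$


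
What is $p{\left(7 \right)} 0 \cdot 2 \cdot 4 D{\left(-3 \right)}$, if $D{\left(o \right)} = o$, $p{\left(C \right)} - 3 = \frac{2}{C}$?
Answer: $0$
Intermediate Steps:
$p{\left(C \right)} = 3 + \frac{2}{C}$
$p{\left(7 \right)} 0 \cdot 2 \cdot 4 D{\left(-3 \right)} = \left(3 + \frac{2}{7}\right) 0 \cdot 2 \cdot 4 \left(-3\right) = \left(3 + 2 \cdot \frac{1}{7}\right) 0 \cdot 4 \left(-3\right) = \left(3 + \frac{2}{7}\right) 0 \left(-3\right) = \frac{23}{7} \cdot 0 \left(-3\right) = 0 \left(-3\right) = 0$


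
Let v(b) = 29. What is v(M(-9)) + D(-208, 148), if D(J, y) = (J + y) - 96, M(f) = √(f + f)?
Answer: -127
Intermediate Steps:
M(f) = √2*√f (M(f) = √(2*f) = √2*√f)
D(J, y) = -96 + J + y
v(M(-9)) + D(-208, 148) = 29 + (-96 - 208 + 148) = 29 - 156 = -127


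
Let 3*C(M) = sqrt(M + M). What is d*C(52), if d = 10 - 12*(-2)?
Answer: 68*sqrt(26)/3 ≈ 115.58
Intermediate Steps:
d = 34 (d = 10 + 24 = 34)
C(M) = sqrt(2)*sqrt(M)/3 (C(M) = sqrt(M + M)/3 = sqrt(2*M)/3 = (sqrt(2)*sqrt(M))/3 = sqrt(2)*sqrt(M)/3)
d*C(52) = 34*(sqrt(2)*sqrt(52)/3) = 34*(sqrt(2)*(2*sqrt(13))/3) = 34*(2*sqrt(26)/3) = 68*sqrt(26)/3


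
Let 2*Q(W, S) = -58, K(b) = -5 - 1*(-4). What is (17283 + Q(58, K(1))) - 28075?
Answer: -10821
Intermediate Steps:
K(b) = -1 (K(b) = -5 + 4 = -1)
Q(W, S) = -29 (Q(W, S) = (½)*(-58) = -29)
(17283 + Q(58, K(1))) - 28075 = (17283 - 29) - 28075 = 17254 - 28075 = -10821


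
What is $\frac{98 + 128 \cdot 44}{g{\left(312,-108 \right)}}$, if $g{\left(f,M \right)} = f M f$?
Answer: $- \frac{955}{1752192} \approx -0.00054503$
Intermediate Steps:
$g{\left(f,M \right)} = M f^{2}$ ($g{\left(f,M \right)} = M f f = M f^{2}$)
$\frac{98 + 128 \cdot 44}{g{\left(312,-108 \right)}} = \frac{98 + 128 \cdot 44}{\left(-108\right) 312^{2}} = \frac{98 + 5632}{\left(-108\right) 97344} = \frac{5730}{-10513152} = 5730 \left(- \frac{1}{10513152}\right) = - \frac{955}{1752192}$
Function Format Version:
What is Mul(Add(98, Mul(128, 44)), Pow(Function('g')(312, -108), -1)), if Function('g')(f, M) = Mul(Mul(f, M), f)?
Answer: Rational(-955, 1752192) ≈ -0.00054503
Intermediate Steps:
Function('g')(f, M) = Mul(M, Pow(f, 2)) (Function('g')(f, M) = Mul(Mul(M, f), f) = Mul(M, Pow(f, 2)))
Mul(Add(98, Mul(128, 44)), Pow(Function('g')(312, -108), -1)) = Mul(Add(98, Mul(128, 44)), Pow(Mul(-108, Pow(312, 2)), -1)) = Mul(Add(98, 5632), Pow(Mul(-108, 97344), -1)) = Mul(5730, Pow(-10513152, -1)) = Mul(5730, Rational(-1, 10513152)) = Rational(-955, 1752192)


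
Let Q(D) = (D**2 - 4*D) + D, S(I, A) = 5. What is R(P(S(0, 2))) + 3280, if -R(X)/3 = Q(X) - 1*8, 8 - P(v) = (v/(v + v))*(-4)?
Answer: 3094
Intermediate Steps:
P(v) = 10 (P(v) = 8 - v/(v + v)*(-4) = 8 - v/((2*v))*(-4) = 8 - (1/(2*v))*v*(-4) = 8 - (-4)/2 = 8 - 1*(-2) = 8 + 2 = 10)
Q(D) = D**2 - 3*D
R(X) = 24 - 3*X*(-3 + X) (R(X) = -3*(X*(-3 + X) - 1*8) = -3*(X*(-3 + X) - 8) = -3*(-8 + X*(-3 + X)) = 24 - 3*X*(-3 + X))
R(P(S(0, 2))) + 3280 = (24 - 3*10*(-3 + 10)) + 3280 = (24 - 3*10*7) + 3280 = (24 - 210) + 3280 = -186 + 3280 = 3094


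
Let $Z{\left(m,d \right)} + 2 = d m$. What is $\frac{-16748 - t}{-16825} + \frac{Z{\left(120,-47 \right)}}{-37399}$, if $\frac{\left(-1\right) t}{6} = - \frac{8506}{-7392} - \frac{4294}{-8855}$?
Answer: $\frac{51069836579087}{44575232317000} \approx 1.1457$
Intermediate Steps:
$Z{\left(m,d \right)} = -2 + d m$
$t = - \frac{695207}{70840}$ ($t = - 6 \left(- \frac{8506}{-7392} - \frac{4294}{-8855}\right) = - 6 \left(\left(-8506\right) \left(- \frac{1}{7392}\right) - - \frac{4294}{8855}\right) = - 6 \left(\frac{4253}{3696} + \frac{4294}{8855}\right) = \left(-6\right) \frac{695207}{425040} = - \frac{695207}{70840} \approx -9.8138$)
$\frac{-16748 - t}{-16825} + \frac{Z{\left(120,-47 \right)}}{-37399} = \frac{-16748 - - \frac{695207}{70840}}{-16825} + \frac{-2 - 5640}{-37399} = \left(-16748 + \frac{695207}{70840}\right) \left(- \frac{1}{16825}\right) + \left(-2 - 5640\right) \left(- \frac{1}{37399}\right) = \left(- \frac{1185733113}{70840}\right) \left(- \frac{1}{16825}\right) - - \frac{5642}{37399} = \frac{1185733113}{1191883000} + \frac{5642}{37399} = \frac{51069836579087}{44575232317000}$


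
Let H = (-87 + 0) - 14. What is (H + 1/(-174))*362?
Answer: -3181075/87 ≈ -36564.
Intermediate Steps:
H = -101 (H = -87 - 14 = -101)
(H + 1/(-174))*362 = (-101 + 1/(-174))*362 = (-101 - 1/174)*362 = -17575/174*362 = -3181075/87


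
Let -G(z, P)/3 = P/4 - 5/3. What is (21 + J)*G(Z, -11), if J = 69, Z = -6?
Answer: 2385/2 ≈ 1192.5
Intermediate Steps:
G(z, P) = 5 - 3*P/4 (G(z, P) = -3*(P/4 - 5/3) = -3*(-5/3 + P/4) = 5 - 3*P/4)
(21 + J)*G(Z, -11) = (21 + 69)*(5 - ¾*(-11)) = 90*(5 + 33/4) = 90*(53/4) = 2385/2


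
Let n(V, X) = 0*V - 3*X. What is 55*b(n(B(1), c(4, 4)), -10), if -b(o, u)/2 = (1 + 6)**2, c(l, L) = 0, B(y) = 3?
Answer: -5390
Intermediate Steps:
n(V, X) = -3*X (n(V, X) = 0 - 3*X = -3*X)
b(o, u) = -98 (b(o, u) = -2*(1 + 6)**2 = -2*7**2 = -2*49 = -98)
55*b(n(B(1), c(4, 4)), -10) = 55*(-98) = -5390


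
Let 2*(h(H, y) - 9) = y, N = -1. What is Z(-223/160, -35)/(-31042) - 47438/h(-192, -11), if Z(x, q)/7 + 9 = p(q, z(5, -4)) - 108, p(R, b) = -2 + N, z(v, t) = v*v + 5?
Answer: -1472567456/108647 ≈ -13554.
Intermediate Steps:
z(v, t) = 5 + v² (z(v, t) = v² + 5 = 5 + v²)
h(H, y) = 9 + y/2
p(R, b) = -3 (p(R, b) = -2 - 1 = -3)
Z(x, q) = -840 (Z(x, q) = -63 + 7*(-3 - 108) = -63 + 7*(-111) = -63 - 777 = -840)
Z(-223/160, -35)/(-31042) - 47438/h(-192, -11) = -840/(-31042) - 47438/(9 + (½)*(-11)) = -840*(-1/31042) - 47438/(9 - 11/2) = 420/15521 - 47438/7/2 = 420/15521 - 47438*2/7 = 420/15521 - 94876/7 = -1472567456/108647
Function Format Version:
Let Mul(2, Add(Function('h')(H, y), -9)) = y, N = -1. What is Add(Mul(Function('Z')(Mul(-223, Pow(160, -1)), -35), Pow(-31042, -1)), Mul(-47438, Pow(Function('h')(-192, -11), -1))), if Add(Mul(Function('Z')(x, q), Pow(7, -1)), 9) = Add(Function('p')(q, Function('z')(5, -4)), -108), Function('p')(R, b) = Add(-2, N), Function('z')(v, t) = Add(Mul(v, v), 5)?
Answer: Rational(-1472567456, 108647) ≈ -13554.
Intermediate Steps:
Function('z')(v, t) = Add(5, Pow(v, 2)) (Function('z')(v, t) = Add(Pow(v, 2), 5) = Add(5, Pow(v, 2)))
Function('h')(H, y) = Add(9, Mul(Rational(1, 2), y))
Function('p')(R, b) = -3 (Function('p')(R, b) = Add(-2, -1) = -3)
Function('Z')(x, q) = -840 (Function('Z')(x, q) = Add(-63, Mul(7, Add(-3, -108))) = Add(-63, Mul(7, -111)) = Add(-63, -777) = -840)
Add(Mul(Function('Z')(Mul(-223, Pow(160, -1)), -35), Pow(-31042, -1)), Mul(-47438, Pow(Function('h')(-192, -11), -1))) = Add(Mul(-840, Pow(-31042, -1)), Mul(-47438, Pow(Add(9, Mul(Rational(1, 2), -11)), -1))) = Add(Mul(-840, Rational(-1, 31042)), Mul(-47438, Pow(Add(9, Rational(-11, 2)), -1))) = Add(Rational(420, 15521), Mul(-47438, Pow(Rational(7, 2), -1))) = Add(Rational(420, 15521), Mul(-47438, Rational(2, 7))) = Add(Rational(420, 15521), Rational(-94876, 7)) = Rational(-1472567456, 108647)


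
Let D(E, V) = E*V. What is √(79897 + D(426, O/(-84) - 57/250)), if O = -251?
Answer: √9931418070/350 ≈ 284.73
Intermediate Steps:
√(79897 + D(426, O/(-84) - 57/250)) = √(79897 + 426*(-251/(-84) - 57/250)) = √(79897 + 426*(-251*(-1/84) - 57*1/250)) = √(79897 + 426*(251/84 - 57/250)) = √(79897 + 426*(28981/10500)) = √(79897 + 2057651/1750) = √(141877401/1750) = √9931418070/350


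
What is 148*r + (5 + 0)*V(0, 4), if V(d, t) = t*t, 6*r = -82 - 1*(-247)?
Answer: 4150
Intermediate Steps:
r = 55/2 (r = (-82 - 1*(-247))/6 = (-82 + 247)/6 = (1/6)*165 = 55/2 ≈ 27.500)
V(d, t) = t**2
148*r + (5 + 0)*V(0, 4) = 148*(55/2) + (5 + 0)*4**2 = 4070 + 5*16 = 4070 + 80 = 4150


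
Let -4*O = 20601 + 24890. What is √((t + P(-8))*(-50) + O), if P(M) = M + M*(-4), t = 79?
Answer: I*√66091/2 ≈ 128.54*I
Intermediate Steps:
P(M) = -3*M (P(M) = M - 4*M = -3*M)
O = -45491/4 (O = -(20601 + 24890)/4 = -¼*45491 = -45491/4 ≈ -11373.)
√((t + P(-8))*(-50) + O) = √((79 - 3*(-8))*(-50) - 45491/4) = √((79 + 24)*(-50) - 45491/4) = √(103*(-50) - 45491/4) = √(-5150 - 45491/4) = √(-66091/4) = I*√66091/2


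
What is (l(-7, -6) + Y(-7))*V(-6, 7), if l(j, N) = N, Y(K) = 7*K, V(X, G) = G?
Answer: -385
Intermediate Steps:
(l(-7, -6) + Y(-7))*V(-6, 7) = (-6 + 7*(-7))*7 = (-6 - 49)*7 = -55*7 = -385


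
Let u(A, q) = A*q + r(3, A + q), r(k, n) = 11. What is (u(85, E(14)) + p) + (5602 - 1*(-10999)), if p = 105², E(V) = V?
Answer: 28827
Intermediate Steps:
u(A, q) = 11 + A*q (u(A, q) = A*q + 11 = 11 + A*q)
p = 11025
(u(85, E(14)) + p) + (5602 - 1*(-10999)) = ((11 + 85*14) + 11025) + (5602 - 1*(-10999)) = ((11 + 1190) + 11025) + (5602 + 10999) = (1201 + 11025) + 16601 = 12226 + 16601 = 28827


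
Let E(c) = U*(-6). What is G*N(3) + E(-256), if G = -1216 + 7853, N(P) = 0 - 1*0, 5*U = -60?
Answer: 72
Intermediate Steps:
U = -12 (U = (⅕)*(-60) = -12)
N(P) = 0 (N(P) = 0 + 0 = 0)
G = 6637
E(c) = 72 (E(c) = -12*(-6) = 72)
G*N(3) + E(-256) = 6637*0 + 72 = 0 + 72 = 72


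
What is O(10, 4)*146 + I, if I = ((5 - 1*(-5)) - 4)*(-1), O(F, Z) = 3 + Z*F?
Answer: 6272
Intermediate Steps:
O(F, Z) = 3 + F*Z
I = -6 (I = ((5 + 5) - 4)*(-1) = (10 - 4)*(-1) = 6*(-1) = -6)
O(10, 4)*146 + I = (3 + 10*4)*146 - 6 = (3 + 40)*146 - 6 = 43*146 - 6 = 6278 - 6 = 6272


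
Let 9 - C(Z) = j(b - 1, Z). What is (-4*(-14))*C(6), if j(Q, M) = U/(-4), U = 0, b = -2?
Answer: 504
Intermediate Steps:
j(Q, M) = 0 (j(Q, M) = 0/(-4) = 0*(-¼) = 0)
C(Z) = 9 (C(Z) = 9 - 1*0 = 9 + 0 = 9)
(-4*(-14))*C(6) = -4*(-14)*9 = 56*9 = 504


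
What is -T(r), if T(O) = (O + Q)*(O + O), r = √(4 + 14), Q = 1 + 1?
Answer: -36 - 12*√2 ≈ -52.971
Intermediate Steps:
Q = 2
r = 3*√2 (r = √18 = 3*√2 ≈ 4.2426)
T(O) = 2*O*(2 + O) (T(O) = (O + 2)*(O + O) = (2 + O)*(2*O) = 2*O*(2 + O))
-T(r) = -2*3*√2*(2 + 3*√2) = -6*√2*(2 + 3*√2)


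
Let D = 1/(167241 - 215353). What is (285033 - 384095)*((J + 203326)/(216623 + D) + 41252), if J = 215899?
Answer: -1703689484395572680/416886631 ≈ -4.0867e+9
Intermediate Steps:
D = -1/48112 (D = 1/(-48112) = -1/48112 ≈ -2.0785e-5)
(285033 - 384095)*((J + 203326)/(216623 + D) + 41252) = (285033 - 384095)*((215899 + 203326)/(216623 - 1/48112) + 41252) = -99062*(419225/(10422165775/48112) + 41252) = -99062*(419225*(48112/10422165775) + 41252) = -99062*(806790128/416886631 + 41252) = -99062*17198214092140/416886631 = -1703689484395572680/416886631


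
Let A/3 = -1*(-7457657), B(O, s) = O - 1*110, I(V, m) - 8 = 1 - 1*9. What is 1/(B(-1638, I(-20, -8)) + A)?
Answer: 1/22371223 ≈ 4.4700e-8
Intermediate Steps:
I(V, m) = 0 (I(V, m) = 8 + (1 - 1*9) = 8 + (1 - 9) = 8 - 8 = 0)
B(O, s) = -110 + O (B(O, s) = O - 110 = -110 + O)
A = 22372971 (A = 3*(-1*(-7457657)) = 3*7457657 = 22372971)
1/(B(-1638, I(-20, -8)) + A) = 1/((-110 - 1638) + 22372971) = 1/(-1748 + 22372971) = 1/22371223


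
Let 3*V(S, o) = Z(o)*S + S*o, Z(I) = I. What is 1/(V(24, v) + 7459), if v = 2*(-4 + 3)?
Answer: 1/7427 ≈ 0.00013464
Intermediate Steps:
v = -2 (v = 2*(-1) = -2)
V(S, o) = 2*S*o/3 (V(S, o) = (o*S + S*o)/3 = (S*o + S*o)/3 = (2*S*o)/3 = 2*S*o/3)
1/(V(24, v) + 7459) = 1/((⅔)*24*(-2) + 7459) = 1/(-32 + 7459) = 1/7427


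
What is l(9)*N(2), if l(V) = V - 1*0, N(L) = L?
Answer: 18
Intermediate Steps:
l(V) = V (l(V) = V + 0 = V)
l(9)*N(2) = 9*2 = 18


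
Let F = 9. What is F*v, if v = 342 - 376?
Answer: -306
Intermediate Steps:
v = -34
F*v = 9*(-34) = -306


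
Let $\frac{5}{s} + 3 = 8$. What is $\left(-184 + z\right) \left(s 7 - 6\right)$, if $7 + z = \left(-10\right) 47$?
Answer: $-661$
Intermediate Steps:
$s = 1$ ($s = \frac{5}{-3 + 8} = \frac{5}{5} = 5 \cdot \frac{1}{5} = 1$)
$z = -477$ ($z = -7 - 470 = -477$)
$\left(-184 + z\right) \left(s 7 - 6\right) = \left(-184 - 477\right) \left(1 \cdot 7 - 6\right) = - 661 \left(7 - 6\right) = \left(-661\right) 1 = -661$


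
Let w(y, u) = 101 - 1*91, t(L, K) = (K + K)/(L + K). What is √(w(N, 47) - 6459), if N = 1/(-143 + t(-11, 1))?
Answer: I*√6449 ≈ 80.306*I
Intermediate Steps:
t(L, K) = 2*K/(K + L) (t(L, K) = (2*K)/(K + L) = 2*K/(K + L))
N = -5/716 (N = 1/(-143 + 2*1/(1 - 11)) = 1/(-143 + 2*1/(-10)) = 1/(-143 + 2*1*(-⅒)) = 1/(-143 - ⅕) = 1/(-716/5) = -5/716 ≈ -0.0069832)
w(y, u) = 10 (w(y, u) = 101 - 91 = 10)
√(w(N, 47) - 6459) = √(10 - 6459) = √(-6449) = I*√6449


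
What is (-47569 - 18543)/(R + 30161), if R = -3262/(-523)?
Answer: -34576576/15777465 ≈ -2.1915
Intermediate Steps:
R = 3262/523 (R = -3262*(-1)/523 = -14*(-233/523) = 3262/523 ≈ 6.2371)
(-47569 - 18543)/(R + 30161) = (-47569 - 18543)/(3262/523 + 30161) = -66112/15777465/523 = -66112*523/15777465 = -34576576/15777465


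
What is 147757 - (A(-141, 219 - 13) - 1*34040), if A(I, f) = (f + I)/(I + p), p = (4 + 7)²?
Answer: 727201/4 ≈ 1.8180e+5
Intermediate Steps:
p = 121 (p = 11² = 121)
A(I, f) = (I + f)/(121 + I) (A(I, f) = (f + I)/(I + 121) = (I + f)/(121 + I))
147757 - (A(-141, 219 - 13) - 1*34040) = 147757 - ((-141 + (219 - 13))/(121 - 141) - 1*34040) = 147757 - ((-141 + 206)/(-20) - 34040) = 147757 - (-1/20*65 - 34040) = 147757 - (-13/4 - 34040) = 147757 - 1*(-136173/4) = 147757 + 136173/4 = 727201/4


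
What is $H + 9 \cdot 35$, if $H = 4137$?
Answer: $4452$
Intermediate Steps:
$H + 9 \cdot 35 = 4137 + 9 \cdot 35 = 4137 + 315 = 4452$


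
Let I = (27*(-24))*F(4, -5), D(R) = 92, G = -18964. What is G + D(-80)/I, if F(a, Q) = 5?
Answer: -15360863/810 ≈ -18964.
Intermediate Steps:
I = -3240 (I = (27*(-24))*5 = -648*5 = -3240)
G + D(-80)/I = -18964 + 92/(-3240) = -18964 + 92*(-1/3240) = -18964 - 23/810 = -15360863/810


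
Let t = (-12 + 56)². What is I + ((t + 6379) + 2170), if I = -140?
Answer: 10345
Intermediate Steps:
t = 1936 (t = 44² = 1936)
I + ((t + 6379) + 2170) = -140 + ((1936 + 6379) + 2170) = -140 + (8315 + 2170) = -140 + 10485 = 10345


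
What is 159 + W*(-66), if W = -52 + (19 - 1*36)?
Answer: 4713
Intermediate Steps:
W = -69 (W = -52 + (19 - 36) = -52 - 17 = -69)
159 + W*(-66) = 159 - 69*(-66) = 159 + 4554 = 4713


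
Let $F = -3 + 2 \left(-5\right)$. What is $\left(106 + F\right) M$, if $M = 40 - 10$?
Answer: $2790$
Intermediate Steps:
$M = 30$ ($M = 40 - 10 = 30$)
$F = -13$ ($F = -3 - 10 = -13$)
$\left(106 + F\right) M = \left(106 - 13\right) 30 = 93 \cdot 30 = 2790$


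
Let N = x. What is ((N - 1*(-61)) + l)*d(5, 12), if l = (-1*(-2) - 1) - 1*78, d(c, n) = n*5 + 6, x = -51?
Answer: -4422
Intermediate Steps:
N = -51
d(c, n) = 6 + 5*n (d(c, n) = 5*n + 6 = 6 + 5*n)
l = -77 (l = (2 - 1) - 78 = 1 - 78 = -77)
((N - 1*(-61)) + l)*d(5, 12) = ((-51 - 1*(-61)) - 77)*(6 + 5*12) = ((-51 + 61) - 77)*(6 + 60) = (10 - 77)*66 = -67*66 = -4422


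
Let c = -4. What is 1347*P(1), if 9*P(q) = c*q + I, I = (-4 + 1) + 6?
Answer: -449/3 ≈ -149.67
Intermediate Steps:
I = 3 (I = -3 + 6 = 3)
P(q) = ⅓ - 4*q/9 (P(q) = (-4*q + 3)/9 = (3 - 4*q)/9 = ⅓ - 4*q/9)
1347*P(1) = 1347*(⅓ - 4/9*1) = 1347*(⅓ - 4/9) = 1347*(-⅑) = -449/3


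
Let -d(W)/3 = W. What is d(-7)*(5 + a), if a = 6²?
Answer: 861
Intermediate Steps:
d(W) = -3*W
a = 36
d(-7)*(5 + a) = (-3*(-7))*(5 + 36) = 21*41 = 861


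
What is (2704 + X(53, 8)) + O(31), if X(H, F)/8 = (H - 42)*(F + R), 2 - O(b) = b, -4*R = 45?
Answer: 2389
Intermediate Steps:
R = -45/4 (R = -¼*45 = -45/4 ≈ -11.250)
O(b) = 2 - b
X(H, F) = 8*(-42 + H)*(-45/4 + F) (X(H, F) = 8*((H - 42)*(F - 45/4)) = 8*((-42 + H)*(-45/4 + F)) = 8*(-42 + H)*(-45/4 + F))
(2704 + X(53, 8)) + O(31) = (2704 + (3780 - 336*8 - 90*53 + 8*8*53)) + (2 - 1*31) = (2704 + (3780 - 2688 - 4770 + 3392)) + (2 - 31) = (2704 - 286) - 29 = 2418 - 29 = 2389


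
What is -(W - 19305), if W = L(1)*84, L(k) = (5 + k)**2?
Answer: 16281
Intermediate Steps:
W = 3024 (W = (5 + 1)**2*84 = 6**2*84 = 36*84 = 3024)
-(W - 19305) = -(3024 - 19305) = -1*(-16281) = 16281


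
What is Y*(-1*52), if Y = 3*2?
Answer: -312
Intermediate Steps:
Y = 6
Y*(-1*52) = 6*(-1*52) = 6*(-52) = -312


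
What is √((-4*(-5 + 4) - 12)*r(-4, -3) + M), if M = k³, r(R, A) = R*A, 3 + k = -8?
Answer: I*√1427 ≈ 37.776*I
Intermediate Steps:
k = -11 (k = -3 - 8 = -11)
r(R, A) = A*R
M = -1331 (M = (-11)³ = -1331)
√((-4*(-5 + 4) - 12)*r(-4, -3) + M) = √((-4*(-5 + 4) - 12)*(-3*(-4)) - 1331) = √((-4*(-1) - 12)*12 - 1331) = √((4 - 12)*12 - 1331) = √(-8*12 - 1331) = √(-96 - 1331) = √(-1427) = I*√1427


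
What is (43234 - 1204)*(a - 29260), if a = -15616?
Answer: -1886138280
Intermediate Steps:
(43234 - 1204)*(a - 29260) = (43234 - 1204)*(-15616 - 29260) = 42030*(-44876) = -1886138280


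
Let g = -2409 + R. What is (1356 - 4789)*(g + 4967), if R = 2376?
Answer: -16938422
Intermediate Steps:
g = -33 (g = -2409 + 2376 = -33)
(1356 - 4789)*(g + 4967) = (1356 - 4789)*(-33 + 4967) = -3433*4934 = -16938422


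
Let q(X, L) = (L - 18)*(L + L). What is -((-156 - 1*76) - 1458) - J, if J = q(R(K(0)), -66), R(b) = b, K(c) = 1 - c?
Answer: -9398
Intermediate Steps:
q(X, L) = 2*L*(-18 + L) (q(X, L) = (-18 + L)*(2*L) = 2*L*(-18 + L))
J = 11088 (J = 2*(-66)*(-18 - 66) = 2*(-66)*(-84) = 11088)
-((-156 - 1*76) - 1458) - J = -((-156 - 1*76) - 1458) - 1*11088 = -((-156 - 76) - 1458) - 11088 = -(-232 - 1458) - 11088 = -1*(-1690) - 11088 = 1690 - 11088 = -9398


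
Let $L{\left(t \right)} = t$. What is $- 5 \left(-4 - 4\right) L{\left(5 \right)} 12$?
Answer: $2400$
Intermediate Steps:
$- 5 \left(-4 - 4\right) L{\left(5 \right)} 12 = - 5 \left(-4 - 4\right) 5 \cdot 12 = \left(-5\right) \left(-8\right) 5 \cdot 12 = 40 \cdot 5 \cdot 12 = 200 \cdot 12 = 2400$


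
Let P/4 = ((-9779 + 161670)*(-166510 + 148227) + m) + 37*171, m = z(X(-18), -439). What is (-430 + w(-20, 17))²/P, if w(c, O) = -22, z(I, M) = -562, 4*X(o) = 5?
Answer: -12769/694254347 ≈ -1.8392e-5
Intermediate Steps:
X(o) = 5/4 (X(o) = (¼)*5 = 5/4)
m = -562
P = -11108069552 (P = 4*(((-9779 + 161670)*(-166510 + 148227) - 562) + 37*171) = 4*((151891*(-18283) - 562) + 6327) = 4*((-2777023153 - 562) + 6327) = 4*(-2777023715 + 6327) = 4*(-2777017388) = -11108069552)
(-430 + w(-20, 17))²/P = (-430 - 22)²/(-11108069552) = (-452)²*(-1/11108069552) = 204304*(-1/11108069552) = -12769/694254347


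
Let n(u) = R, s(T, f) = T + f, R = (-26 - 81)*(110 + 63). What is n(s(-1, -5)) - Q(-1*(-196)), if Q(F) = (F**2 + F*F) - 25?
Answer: -95318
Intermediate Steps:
R = -18511 (R = -107*173 = -18511)
Q(F) = -25 + 2*F**2 (Q(F) = (F**2 + F**2) - 25 = 2*F**2 - 25 = -25 + 2*F**2)
n(u) = -18511
n(s(-1, -5)) - Q(-1*(-196)) = -18511 - (-25 + 2*(-1*(-196))**2) = -18511 - (-25 + 2*196**2) = -18511 - (-25 + 2*38416) = -18511 - (-25 + 76832) = -18511 - 1*76807 = -18511 - 76807 = -95318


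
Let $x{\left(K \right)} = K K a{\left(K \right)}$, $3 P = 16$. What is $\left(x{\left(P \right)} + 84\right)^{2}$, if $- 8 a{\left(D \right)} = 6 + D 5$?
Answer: $\frac{753424}{729} \approx 1033.5$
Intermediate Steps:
$a{\left(D \right)} = - \frac{3}{4} - \frac{5 D}{8}$ ($a{\left(D \right)} = - \frac{6 + D 5}{8} = - \frac{6 + 5 D}{8} = - \frac{3}{4} - \frac{5 D}{8}$)
$P = \frac{16}{3}$ ($P = \frac{1}{3} \cdot 16 = \frac{16}{3} \approx 5.3333$)
$x{\left(K \right)} = K^{2} \left(- \frac{3}{4} - \frac{5 K}{8}\right)$ ($x{\left(K \right)} = K K \left(- \frac{3}{4} - \frac{5 K}{8}\right) = K^{2} \left(- \frac{3}{4} - \frac{5 K}{8}\right)$)
$\left(x{\left(P \right)} + 84\right)^{2} = \left(\frac{\left(\frac{16}{3}\right)^{2} \left(-6 - \frac{80}{3}\right)}{8} + 84\right)^{2} = \left(\frac{1}{8} \cdot \frac{256}{9} \left(-6 - \frac{80}{3}\right) + 84\right)^{2} = \left(\frac{1}{8} \cdot \frac{256}{9} \left(- \frac{98}{3}\right) + 84\right)^{2} = \left(- \frac{3136}{27} + 84\right)^{2} = \left(- \frac{868}{27}\right)^{2} = \frac{753424}{729}$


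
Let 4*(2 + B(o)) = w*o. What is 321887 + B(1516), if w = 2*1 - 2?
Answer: 321885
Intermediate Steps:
w = 0 (w = 2 - 2 = 0)
B(o) = -2 (B(o) = -2 + (0*o)/4 = -2 + (1/4)*0 = -2 + 0 = -2)
321887 + B(1516) = 321887 - 2 = 321885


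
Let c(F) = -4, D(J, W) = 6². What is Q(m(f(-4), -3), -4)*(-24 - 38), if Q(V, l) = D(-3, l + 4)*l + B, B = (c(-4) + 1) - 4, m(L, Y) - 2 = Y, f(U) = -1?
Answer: 9362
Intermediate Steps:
D(J, W) = 36
m(L, Y) = 2 + Y
B = -7 (B = (-4 + 1) - 4 = -3 - 4 = -7)
Q(V, l) = -7 + 36*l (Q(V, l) = 36*l - 7 = -7 + 36*l)
Q(m(f(-4), -3), -4)*(-24 - 38) = (-7 + 36*(-4))*(-24 - 38) = (-7 - 144)*(-62) = -151*(-62) = 9362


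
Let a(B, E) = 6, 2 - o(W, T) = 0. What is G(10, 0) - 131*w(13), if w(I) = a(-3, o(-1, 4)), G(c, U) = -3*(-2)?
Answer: -780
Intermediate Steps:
o(W, T) = 2 (o(W, T) = 2 - 1*0 = 2 + 0 = 2)
G(c, U) = 6
w(I) = 6
G(10, 0) - 131*w(13) = 6 - 131*6 = 6 - 786 = -780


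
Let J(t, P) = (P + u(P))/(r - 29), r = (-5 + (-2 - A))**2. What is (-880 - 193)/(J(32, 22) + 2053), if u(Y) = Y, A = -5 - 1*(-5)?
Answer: -5365/10276 ≈ -0.52209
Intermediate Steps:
A = 0 (A = -5 + 5 = 0)
r = 49 (r = (-5 + (-2 - 1*0))**2 = (-5 + (-2 + 0))**2 = (-5 - 2)**2 = (-7)**2 = 49)
J(t, P) = P/10 (J(t, P) = (P + P)/(49 - 29) = (2*P)/20 = (2*P)*(1/20) = P/10)
(-880 - 193)/(J(32, 22) + 2053) = (-880 - 193)/((1/10)*22 + 2053) = -1073/(11/5 + 2053) = -1073/10276/5 = -1073*5/10276 = -5365/10276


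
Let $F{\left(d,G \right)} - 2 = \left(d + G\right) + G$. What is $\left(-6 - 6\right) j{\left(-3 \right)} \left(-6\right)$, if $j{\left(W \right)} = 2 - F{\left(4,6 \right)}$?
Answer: $-1152$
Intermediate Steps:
$F{\left(d,G \right)} = 2 + d + 2 G$ ($F{\left(d,G \right)} = 2 + \left(\left(d + G\right) + G\right) = 2 + \left(\left(G + d\right) + G\right) = 2 + \left(d + 2 G\right) = 2 + d + 2 G$)
$j{\left(W \right)} = -16$ ($j{\left(W \right)} = 2 - \left(2 + 4 + 2 \cdot 6\right) = 2 - \left(2 + 4 + 12\right) = 2 - 18 = -16$)
$\left(-6 - 6\right) j{\left(-3 \right)} \left(-6\right) = \left(-6 - 6\right) \left(-16\right) \left(-6\right) = \left(-12\right) \left(-16\right) \left(-6\right) = 192 \left(-6\right) = -1152$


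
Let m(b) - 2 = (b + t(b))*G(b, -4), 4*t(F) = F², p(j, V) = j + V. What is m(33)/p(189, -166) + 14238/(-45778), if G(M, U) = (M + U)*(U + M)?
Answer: 23503349593/2105788 ≈ 11161.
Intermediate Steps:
p(j, V) = V + j
t(F) = F²/4
G(M, U) = (M + U)² (G(M, U) = (M + U)*(M + U) = (M + U)²)
m(b) = 2 + (-4 + b)²*(b + b²/4) (m(b) = 2 + (b + b²/4)*(b - 4)² = 2 + (b + b²/4)*(-4 + b)² = 2 + (-4 + b)²*(b + b²/4))
m(33)/p(189, -166) + 14238/(-45778) = (2 - 1*33³ - 4*33² + 16*33 + (¼)*33⁴)/(-166 + 189) + 14238/(-45778) = (2 - 1*35937 - 4*1089 + 528 + (¼)*1185921)/23 + 14238*(-1/45778) = (2 - 35937 - 4356 + 528 + 1185921/4)*(1/23) - 7119/22889 = (1026869/4)*(1/23) - 7119/22889 = 1026869/92 - 7119/22889 = 23503349593/2105788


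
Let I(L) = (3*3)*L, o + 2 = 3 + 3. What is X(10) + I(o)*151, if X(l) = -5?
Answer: 5431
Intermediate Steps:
o = 4 (o = -2 + (3 + 3) = -2 + 6 = 4)
I(L) = 9*L
X(10) + I(o)*151 = -5 + (9*4)*151 = -5 + 36*151 = -5 + 5436 = 5431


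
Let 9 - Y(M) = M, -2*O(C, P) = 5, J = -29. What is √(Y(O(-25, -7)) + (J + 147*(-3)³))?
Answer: I*√15946/2 ≈ 63.139*I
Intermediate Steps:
O(C, P) = -5/2 (O(C, P) = -½*5 = -5/2)
Y(M) = 9 - M
√(Y(O(-25, -7)) + (J + 147*(-3)³)) = √((9 - 1*(-5/2)) + (-29 + 147*(-3)³)) = √((9 + 5/2) + (-29 + 147*(-27))) = √(23/2 + (-29 - 3969)) = √(23/2 - 3998) = √(-7973/2) = I*√15946/2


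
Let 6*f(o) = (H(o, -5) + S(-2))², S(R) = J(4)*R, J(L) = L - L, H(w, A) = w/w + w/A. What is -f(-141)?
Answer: -10658/75 ≈ -142.11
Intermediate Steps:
H(w, A) = 1 + w/A
J(L) = 0
S(R) = 0 (S(R) = 0*R = 0)
f(o) = (1 - o/5)²/6 (f(o) = ((-5 + o)/(-5) + 0)²/6 = (-(-5 + o)/5 + 0)²/6 = ((1 - o/5) + 0)²/6 = (1 - o/5)²/6)
-f(-141) = -(-5 - 141)²/150 = -(-146)²/150 = -21316/150 = -1*10658/75 = -10658/75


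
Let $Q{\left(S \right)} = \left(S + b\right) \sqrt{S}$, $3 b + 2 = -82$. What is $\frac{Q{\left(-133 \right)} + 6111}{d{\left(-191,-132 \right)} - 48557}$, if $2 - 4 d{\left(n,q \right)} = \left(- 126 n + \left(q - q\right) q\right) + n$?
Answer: $- \frac{24444}{218101} + \frac{644 i \sqrt{133}}{218101} \approx -0.11208 + 0.034053 i$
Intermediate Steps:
$b = -28$ ($b = - \frac{2}{3} + \frac{1}{3} \left(-82\right) = - \frac{2}{3} - \frac{82}{3} = -28$)
$Q{\left(S \right)} = \sqrt{S} \left(-28 + S\right)$ ($Q{\left(S \right)} = \left(S - 28\right) \sqrt{S} = \left(-28 + S\right) \sqrt{S} = \sqrt{S} \left(-28 + S\right)$)
$d{\left(n,q \right)} = \frac{1}{2} + \frac{125 n}{4}$ ($d{\left(n,q \right)} = \frac{1}{2} - \frac{\left(- 126 n + \left(q - q\right) q\right) + n}{4} = \frac{1}{2} - \frac{\left(- 126 n + 0 q\right) + n}{4} = \frac{1}{2} - \frac{\left(- 126 n + 0\right) + n}{4} = \frac{1}{2} - \frac{- 126 n + n}{4} = \frac{1}{2} - \frac{\left(-125\right) n}{4} = \frac{1}{2} + \frac{125 n}{4}$)
$\frac{Q{\left(-133 \right)} + 6111}{d{\left(-191,-132 \right)} - 48557} = \frac{\sqrt{-133} \left(-28 - 133\right) + 6111}{\left(\frac{1}{2} + \frac{125}{4} \left(-191\right)\right) - 48557} = \frac{i \sqrt{133} \left(-161\right) + 6111}{\left(\frac{1}{2} - \frac{23875}{4}\right) - 48557} = \frac{- 161 i \sqrt{133} + 6111}{- \frac{23873}{4} - 48557} = \frac{6111 - 161 i \sqrt{133}}{- \frac{218101}{4}} = \left(6111 - 161 i \sqrt{133}\right) \left(- \frac{4}{218101}\right) = - \frac{24444}{218101} + \frac{644 i \sqrt{133}}{218101}$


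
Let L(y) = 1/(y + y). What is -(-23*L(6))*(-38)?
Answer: -437/6 ≈ -72.833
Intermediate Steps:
L(y) = 1/(2*y)
-(-23*L(6))*(-38) = -(-23/(2*6))*(-38) = -(-23*1/12)*(-38) = -(-23)*(-38)/12 = -1*437/6 = -437/6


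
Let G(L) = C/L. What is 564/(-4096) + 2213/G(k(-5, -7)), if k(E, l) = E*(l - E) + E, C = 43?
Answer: 11324497/44032 ≈ 257.19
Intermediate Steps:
k(E, l) = E + E*(l - E)
G(L) = 43/L
564/(-4096) + 2213/G(k(-5, -7)) = 564/(-4096) + 2213/((43/((-5*(1 - 7 - 1*(-5)))))) = 564*(-1/4096) + 2213/((43/((-5*(1 - 7 + 5))))) = -141/1024 + 2213/((43/((-5*(-1))))) = -141/1024 + 2213/((43/5)) = -141/1024 + 2213/((43*(⅕))) = -141/1024 + 2213/(43/5) = -141/1024 + 2213*(5/43) = -141/1024 + 11065/43 = 11324497/44032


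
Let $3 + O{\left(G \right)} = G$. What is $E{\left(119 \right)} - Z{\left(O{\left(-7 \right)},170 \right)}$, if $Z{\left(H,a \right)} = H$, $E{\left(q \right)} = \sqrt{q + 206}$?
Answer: $10 + 5 \sqrt{13} \approx 28.028$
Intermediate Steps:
$E{\left(q \right)} = \sqrt{206 + q}$
$O{\left(G \right)} = -3 + G$
$E{\left(119 \right)} - Z{\left(O{\left(-7 \right)},170 \right)} = \sqrt{206 + 119} - \left(-3 - 7\right) = \sqrt{325} - -10 = 5 \sqrt{13} + 10 = 10 + 5 \sqrt{13}$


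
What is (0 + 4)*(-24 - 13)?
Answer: -148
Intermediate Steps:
(0 + 4)*(-24 - 13) = 4*(-37) = -148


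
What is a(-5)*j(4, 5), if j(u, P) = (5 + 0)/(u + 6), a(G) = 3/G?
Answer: -3/10 ≈ -0.30000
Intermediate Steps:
j(u, P) = 5/(6 + u)
a(-5)*j(4, 5) = (3/(-5))*(5/(6 + 4)) = (3*(-⅕))*(5/10) = -3/10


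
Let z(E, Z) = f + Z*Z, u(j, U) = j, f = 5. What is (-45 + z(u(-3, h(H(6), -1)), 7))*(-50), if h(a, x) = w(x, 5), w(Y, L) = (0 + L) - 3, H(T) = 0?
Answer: -450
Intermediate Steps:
w(Y, L) = -3 + L (w(Y, L) = L - 3 = -3 + L)
h(a, x) = 2 (h(a, x) = -3 + 5 = 2)
z(E, Z) = 5 + Z**2 (z(E, Z) = 5 + Z*Z = 5 + Z**2)
(-45 + z(u(-3, h(H(6), -1)), 7))*(-50) = (-45 + (5 + 7**2))*(-50) = (-45 + (5 + 49))*(-50) = (-45 + 54)*(-50) = 9*(-50) = -450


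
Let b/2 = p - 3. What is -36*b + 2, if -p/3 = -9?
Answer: -1726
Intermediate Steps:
p = 27 (p = -3*(-9) = 27)
b = 48 (b = 2*(27 - 3) = 2*24 = 48)
-36*b + 2 = -36*48 + 2 = -1728 + 2 = -1726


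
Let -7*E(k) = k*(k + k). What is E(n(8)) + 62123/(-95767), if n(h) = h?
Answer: -1813291/95767 ≈ -18.934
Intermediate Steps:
E(k) = -2*k²/7 (E(k) = -k*(k + k)/7 = -k*2*k/7 = -2*k²/7)
E(n(8)) + 62123/(-95767) = -2/7*8² + 62123/(-95767) = -2/7*64 + 62123*(-1/95767) = -128/7 - 62123/95767 = -1813291/95767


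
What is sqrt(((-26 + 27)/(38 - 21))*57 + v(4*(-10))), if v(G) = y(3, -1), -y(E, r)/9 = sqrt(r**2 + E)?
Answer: I*sqrt(4233)/17 ≈ 3.8271*I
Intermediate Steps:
y(E, r) = -9*sqrt(E + r**2) (y(E, r) = -9*sqrt(r**2 + E) = -9*sqrt(E + r**2))
v(G) = -18 (v(G) = -9*sqrt(3 + (-1)**2) = -9*sqrt(3 + 1) = -9*sqrt(4) = -9*2 = -18)
sqrt(((-26 + 27)/(38 - 21))*57 + v(4*(-10))) = sqrt(((-26 + 27)/(38 - 21))*57 - 18) = sqrt((1/17)*57 - 18) = sqrt(57/17 - 18) = sqrt(-249/17) = I*sqrt(4233)/17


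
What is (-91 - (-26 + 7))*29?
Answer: -2088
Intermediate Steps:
(-91 - (-26 + 7))*29 = (-91 - 1*(-19))*29 = (-91 + 19)*29 = -72*29 = -2088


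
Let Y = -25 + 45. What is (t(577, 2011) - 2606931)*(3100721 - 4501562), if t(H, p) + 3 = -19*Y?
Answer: 3652432351074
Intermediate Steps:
Y = 20
t(H, p) = -383 (t(H, p) = -3 - 19*20 = -3 - 380 = -383)
(t(577, 2011) - 2606931)*(3100721 - 4501562) = (-383 - 2606931)*(3100721 - 4501562) = -2607314*(-1400841) = 3652432351074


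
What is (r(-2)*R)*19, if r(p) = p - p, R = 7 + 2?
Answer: 0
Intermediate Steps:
R = 9
r(p) = 0
(r(-2)*R)*19 = (0*9)*19 = 0*19 = 0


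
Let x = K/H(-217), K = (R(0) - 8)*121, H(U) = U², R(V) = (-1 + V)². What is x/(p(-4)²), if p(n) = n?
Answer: -121/107632 ≈ -0.0011242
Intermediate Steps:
K = -847 (K = ((-1 + 0)² - 8)*121 = ((-1)² - 8)*121 = (1 - 8)*121 = -7*121 = -847)
x = -121/6727 (x = -847/((-217)²) = -847/47089 = -847*1/47089 = -121/6727 ≈ -0.017987)
x/(p(-4)²) = -121/(6727*((-4)²)) = -121/6727/16 = -121/6727*1/16 = -121/107632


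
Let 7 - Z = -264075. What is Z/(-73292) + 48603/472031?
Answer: -60546339733/17298048026 ≈ -3.5002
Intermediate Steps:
Z = 264082 (Z = 7 - 1*(-264075) = 7 + 264075 = 264082)
Z/(-73292) + 48603/472031 = 264082/(-73292) + 48603/472031 = 264082*(-1/73292) + 48603*(1/472031) = -132041/36646 + 48603/472031 = -60546339733/17298048026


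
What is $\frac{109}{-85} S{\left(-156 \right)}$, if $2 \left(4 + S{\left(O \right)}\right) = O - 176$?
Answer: $218$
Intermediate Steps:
$S{\left(O \right)} = -92 + \frac{O}{2}$ ($S{\left(O \right)} = -4 + \frac{O - 176}{2} = -4 + \frac{-176 + O}{2} = -4 + \left(-88 + \frac{O}{2}\right) = -92 + \frac{O}{2}$)
$\frac{109}{-85} S{\left(-156 \right)} = \frac{109}{-85} \left(-92 + \frac{1}{2} \left(-156\right)\right) = 109 \left(- \frac{1}{85}\right) \left(-92 - 78\right) = \left(- \frac{109}{85}\right) \left(-170\right) = 218$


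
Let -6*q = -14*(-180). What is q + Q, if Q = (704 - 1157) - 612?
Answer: -1485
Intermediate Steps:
Q = -1065 (Q = -453 - 612 = -1065)
q = -420 (q = -(-7)*(-180)/3 = -⅙*2520 = -420)
q + Q = -420 - 1065 = -1485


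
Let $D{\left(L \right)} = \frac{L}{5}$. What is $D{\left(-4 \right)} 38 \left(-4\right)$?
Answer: $\frac{608}{5} \approx 121.6$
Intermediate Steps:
$D{\left(L \right)} = \frac{L}{5}$ ($D{\left(L \right)} = L \frac{1}{5} = \frac{L}{5}$)
$D{\left(-4 \right)} 38 \left(-4\right) = \frac{1}{5} \left(-4\right) 38 \left(-4\right) = \left(- \frac{4}{5}\right) 38 \left(-4\right) = \left(- \frac{152}{5}\right) \left(-4\right) = \frac{608}{5}$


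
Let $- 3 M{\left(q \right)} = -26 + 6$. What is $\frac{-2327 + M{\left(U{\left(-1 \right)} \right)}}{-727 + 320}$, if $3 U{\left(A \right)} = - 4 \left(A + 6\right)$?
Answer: $\frac{6961}{1221} \approx 5.7011$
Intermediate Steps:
$U{\left(A \right)} = -8 - \frac{4 A}{3}$ ($U{\left(A \right)} = \frac{\left(-4\right) \left(A + 6\right)}{3} = \frac{\left(-4\right) \left(6 + A\right)}{3} = \frac{-24 - 4 A}{3} = -8 - \frac{4 A}{3}$)
$M{\left(q \right)} = \frac{20}{3}$ ($M{\left(q \right)} = - \frac{-26 + 6}{3} = \left(- \frac{1}{3}\right) \left(-20\right) = \frac{20}{3}$)
$\frac{-2327 + M{\left(U{\left(-1 \right)} \right)}}{-727 + 320} = \frac{-2327 + \frac{20}{3}}{-727 + 320} = - \frac{6961}{3 \left(-407\right)} = \left(- \frac{6961}{3}\right) \left(- \frac{1}{407}\right) = \frac{6961}{1221}$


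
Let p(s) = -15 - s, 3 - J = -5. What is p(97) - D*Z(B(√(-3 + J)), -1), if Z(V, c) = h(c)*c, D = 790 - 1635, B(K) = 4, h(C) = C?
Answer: 733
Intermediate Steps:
J = 8 (J = 3 - 1*(-5) = 3 + 5 = 8)
D = -845
Z(V, c) = c² (Z(V, c) = c*c = c²)
p(97) - D*Z(B(√(-3 + J)), -1) = (-15 - 1*97) - (-845)*(-1)² = (-15 - 97) - (-845) = -112 - 1*(-845) = -112 + 845 = 733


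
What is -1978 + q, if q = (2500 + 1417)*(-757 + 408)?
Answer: -1369011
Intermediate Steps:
q = -1367033 (q = 3917*(-349) = -1367033)
-1978 + q = -1978 - 1367033 = -1369011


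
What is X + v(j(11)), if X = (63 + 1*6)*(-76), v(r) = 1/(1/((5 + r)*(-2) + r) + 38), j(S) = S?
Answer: -4179447/797 ≈ -5244.0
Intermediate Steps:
v(r) = 1/(38 + 1/(-10 - r)) (v(r) = 1/(1/((-10 - 2*r) + r) + 38) = 1/(1/(-10 - r) + 38) = 1/(38 + 1/(-10 - r)))
X = -5244 (X = (63 + 6)*(-76) = 69*(-76) = -5244)
X + v(j(11)) = -5244 + (10 + 11)/(379 + 38*11) = -5244 + 21/(379 + 418) = -5244 + 21/797 = -4179447/797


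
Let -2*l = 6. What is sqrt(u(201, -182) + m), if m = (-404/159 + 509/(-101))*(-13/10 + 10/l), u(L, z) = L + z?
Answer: sqrt(55831351054)/32118 ≈ 7.3568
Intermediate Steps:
l = -3 (l = -1/2*6 = -3)
m = 3384233/96354 (m = (-404/159 + 509/(-101))*(-13/10 + 10/(-3)) = (-404*1/159 + 509*(-1/101))*(-13*1/10 + 10*(-1/3)) = (-404/159 - 509/101)*(-13/10 - 10/3) = -121735/16059*(-139/30) = 3384233/96354 ≈ 35.123)
sqrt(u(201, -182) + m) = sqrt((201 - 182) + 3384233/96354) = sqrt(19 + 3384233/96354) = sqrt(5214959/96354) = sqrt(55831351054)/32118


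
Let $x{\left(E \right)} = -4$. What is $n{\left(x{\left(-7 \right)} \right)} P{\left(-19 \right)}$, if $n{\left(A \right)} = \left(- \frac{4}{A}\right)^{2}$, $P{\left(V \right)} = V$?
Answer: $-19$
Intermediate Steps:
$n{\left(A \right)} = \frac{16}{A^{2}}$
$n{\left(x{\left(-7 \right)} \right)} P{\left(-19 \right)} = \frac{16}{16} \left(-19\right) = 16 \cdot \frac{1}{16} \left(-19\right) = 1 \left(-19\right) = -19$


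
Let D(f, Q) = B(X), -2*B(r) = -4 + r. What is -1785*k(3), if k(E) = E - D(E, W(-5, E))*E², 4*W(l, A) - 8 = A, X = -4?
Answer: 58905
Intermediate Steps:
B(r) = 2 - r/2 (B(r) = -(-4 + r)/2 = 2 - r/2)
W(l, A) = 2 + A/4
D(f, Q) = 4 (D(f, Q) = 2 - ½*(-4) = 2 + 2 = 4)
k(E) = E - 4*E²
-1785*k(3) = -5355*(1 - 4*3) = -5355*(1 - 12) = -5355*(-11) = -1785*(-33) = 58905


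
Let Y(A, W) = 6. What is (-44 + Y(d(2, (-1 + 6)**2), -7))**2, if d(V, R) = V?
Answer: 1444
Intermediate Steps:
(-44 + Y(d(2, (-1 + 6)**2), -7))**2 = (-44 + 6)**2 = (-38)**2 = 1444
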